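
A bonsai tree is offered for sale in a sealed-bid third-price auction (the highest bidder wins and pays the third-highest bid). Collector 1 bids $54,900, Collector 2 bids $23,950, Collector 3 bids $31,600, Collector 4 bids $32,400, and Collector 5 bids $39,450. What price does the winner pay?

Bids in descending order: Collector 1 $54,900, then Collector 5 $39,450, then Collector 4 $32,400, then Collector 3 $31,600, then Collector 2 $23,950.
Collector 1 is the highest bidder, so Collector 1 wins.
Under the third-price rule, the price is the third-highest bid: $32,400.

$32,400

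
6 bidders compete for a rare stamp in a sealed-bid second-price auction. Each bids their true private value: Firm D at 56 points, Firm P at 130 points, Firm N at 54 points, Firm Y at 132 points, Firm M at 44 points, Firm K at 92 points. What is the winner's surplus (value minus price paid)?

Bids in descending order: Firm Y 132 points; Firm P 130 points; Firm K 92 points; Firm D 56 points; Firm N 54 points; Firm M 44 points.
Firm Y wins with the top bid and pays the second-highest, 130 points.
Surplus = 132 points − 130 points = 2 points.

2 points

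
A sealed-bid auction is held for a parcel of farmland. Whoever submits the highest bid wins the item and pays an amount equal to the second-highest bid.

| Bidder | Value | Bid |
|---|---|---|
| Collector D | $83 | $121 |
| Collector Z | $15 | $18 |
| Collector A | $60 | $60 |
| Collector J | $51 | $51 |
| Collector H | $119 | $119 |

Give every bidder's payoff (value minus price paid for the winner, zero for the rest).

Payoffs: Collector D -$36, Collector Z $0, Collector A $0, Collector J $0, Collector H $0.

Ordered from highest: Collector D $121, then Collector H $119, then Collector A $60, then Collector J $51, then Collector Z $18.
Collector D has the top bid and wins; the price is the second-highest bid, $119.
Collector D's payoff = $83 − $119 = -$36. All other bidders lose, so their payoff is 0.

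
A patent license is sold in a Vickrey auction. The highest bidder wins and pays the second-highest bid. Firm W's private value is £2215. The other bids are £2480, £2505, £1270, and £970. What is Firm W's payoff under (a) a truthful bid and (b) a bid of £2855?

Truthful: £0; alternative: -£290.

The highest competing bid is £2505.
Bidding truthfully at £2215: the top bid is £2505 (a rival), so Firm W loses. Payoff = £0.
Bidding £2855: Firm W has the top bid, wins, and pays the second-highest bid £2505. Payoff = £2215 − £2505 = -£290.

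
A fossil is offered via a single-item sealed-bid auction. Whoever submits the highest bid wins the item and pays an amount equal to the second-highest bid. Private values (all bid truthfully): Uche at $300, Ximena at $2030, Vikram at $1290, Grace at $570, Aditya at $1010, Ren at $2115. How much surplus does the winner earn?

Ranking the bids: Ren $2115; Ximena $2030; Vikram $1290; Aditya $1010; Grace $570; Uche $300.
Ren wins with the top bid and pays the second-highest, $2030.
Surplus = $2115 − $2030 = $85.

Surplus = $85.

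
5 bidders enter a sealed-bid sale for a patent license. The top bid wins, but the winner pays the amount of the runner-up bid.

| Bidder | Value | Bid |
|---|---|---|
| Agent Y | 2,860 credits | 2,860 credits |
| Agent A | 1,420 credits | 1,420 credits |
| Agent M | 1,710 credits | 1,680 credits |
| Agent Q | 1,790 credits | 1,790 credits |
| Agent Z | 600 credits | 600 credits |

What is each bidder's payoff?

Payoffs: Agent Y 1,070 credits, Agent A 0 credits, Agent M 0 credits, Agent Q 0 credits, Agent Z 0 credits.

Ranking the bids: Agent Y 2,860 credits, then Agent Q 1,790 credits, then Agent M 1,680 credits, then Agent A 1,420 credits, then Agent Z 600 credits.
Agent Y has the top bid and wins; the price is the second-highest bid, 1,790 credits.
Agent Y's payoff = 2,860 credits − 1,790 credits = 1,070 credits. All other bidders lose, so their payoff is 0.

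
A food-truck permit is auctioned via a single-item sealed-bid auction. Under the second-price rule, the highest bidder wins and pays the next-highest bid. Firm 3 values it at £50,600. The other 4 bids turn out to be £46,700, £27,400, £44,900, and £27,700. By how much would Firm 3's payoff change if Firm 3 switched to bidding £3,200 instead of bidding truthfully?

-£3,900

The highest competing bid is £46,700.
Bidding truthfully at £50,600: Firm 3 has the top bid, wins, and pays the second-highest bid £46,700. Payoff = £50,600 − £46,700 = £3,900.
Bidding £3,200: the top bid is £46,700 (a rival), so Firm 3 loses. Payoff = £0.
Change = £0 − £3,900 = -£3,900.
This is the dominant-strategy logic: truthful bidding weakly beats any alternative.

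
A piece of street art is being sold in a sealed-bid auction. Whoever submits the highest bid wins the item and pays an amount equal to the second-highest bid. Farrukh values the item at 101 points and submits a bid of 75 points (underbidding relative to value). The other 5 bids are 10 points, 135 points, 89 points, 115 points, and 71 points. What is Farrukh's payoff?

Highest competing bid: 135 points.
Farrukh's bid 75 points is not the highest, so Farrukh loses, pays nothing, and earns zero payoff.

0 points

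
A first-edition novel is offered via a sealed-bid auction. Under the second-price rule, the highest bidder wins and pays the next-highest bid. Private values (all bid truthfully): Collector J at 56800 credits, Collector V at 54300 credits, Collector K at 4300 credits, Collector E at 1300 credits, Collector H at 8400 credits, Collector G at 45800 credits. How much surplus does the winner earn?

Sorted high to low: Collector J 56800 credits > Collector V 54300 credits > Collector G 45800 credits > Collector H 8400 credits > Collector K 4300 credits > Collector E 1300 credits.
Collector J wins with the top bid and pays the second-highest, 54300 credits.
Surplus = 56800 credits − 54300 credits = 2500 credits.

Surplus = 2500 credits.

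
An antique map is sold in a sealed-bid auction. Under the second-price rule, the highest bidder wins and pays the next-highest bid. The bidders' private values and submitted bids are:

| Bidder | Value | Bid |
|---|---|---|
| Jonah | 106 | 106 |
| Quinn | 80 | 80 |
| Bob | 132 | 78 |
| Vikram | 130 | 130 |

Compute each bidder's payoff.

Payoffs: Jonah 0, Quinn 0, Bob 0, Vikram 24.

Bids in descending order: Vikram 130 > Jonah 106 > Quinn 80 > Bob 78.
Vikram has the top bid and wins; the price is the second-highest bid, 106.
Vikram's payoff = 130 − 106 = 24. All other bidders lose, so their payoff is 0.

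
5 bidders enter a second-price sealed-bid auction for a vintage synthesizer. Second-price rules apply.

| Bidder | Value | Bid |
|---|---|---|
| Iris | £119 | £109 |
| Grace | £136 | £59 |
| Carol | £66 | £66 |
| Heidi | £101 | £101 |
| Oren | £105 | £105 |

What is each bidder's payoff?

Ranking the bids: Iris £109; Oren £105; Heidi £101; Carol £66; Grace £59.
Iris has the top bid and wins; the price is the second-highest bid, £105.
Iris's payoff = £119 − £105 = £14. All other bidders lose, so their payoff is 0.

Payoffs: Iris £14, Grace £0, Carol £0, Heidi £0, Oren £0.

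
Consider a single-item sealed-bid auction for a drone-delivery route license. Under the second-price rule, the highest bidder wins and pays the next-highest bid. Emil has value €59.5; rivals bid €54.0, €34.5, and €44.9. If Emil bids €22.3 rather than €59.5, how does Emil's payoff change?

Payoff change: -€5.5.

The highest competing bid is €54.0.
Bidding truthfully at €59.5: Emil has the top bid, wins, and pays the second-highest bid €54.0. Payoff = €59.5 − €54.0 = €5.5.
Bidding €22.3: the top bid is €54.0 (a rival), so Emil loses. Payoff = €0.0.
Change = €0.0 − €5.5 = -€5.5.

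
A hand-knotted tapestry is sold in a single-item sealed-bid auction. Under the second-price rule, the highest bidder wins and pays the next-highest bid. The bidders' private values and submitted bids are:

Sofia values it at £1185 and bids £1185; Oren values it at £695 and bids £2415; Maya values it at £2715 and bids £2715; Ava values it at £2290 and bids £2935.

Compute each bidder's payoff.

Ranking the bids: Ava £2935 > Maya £2715 > Oren £2415 > Sofia £1185.
Ava has the top bid and wins; the price is the second-highest bid, £2715.
Ava's payoff = £2290 − £2715 = -£425. All other bidders lose, so their payoff is 0.

Sofia £0, Oren £0, Maya £0, Ava -£425.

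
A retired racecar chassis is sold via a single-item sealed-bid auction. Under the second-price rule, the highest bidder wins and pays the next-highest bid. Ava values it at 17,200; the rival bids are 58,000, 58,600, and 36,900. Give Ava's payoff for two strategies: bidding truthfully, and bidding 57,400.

Truthful: 0; alternative: 0.

The highest competing bid is 58,600.
Bidding truthfully at 17,200: the top bid is 58,600 (a rival), so Ava loses. Payoff = 0.
Bidding 57,400: the top bid is 58,600 (a rival), so Ava loses. Payoff = 0.
The bid only affects whether you win, not the price — here both bids land on the same side of the top rival bid, so the deviation is payoff-neutral.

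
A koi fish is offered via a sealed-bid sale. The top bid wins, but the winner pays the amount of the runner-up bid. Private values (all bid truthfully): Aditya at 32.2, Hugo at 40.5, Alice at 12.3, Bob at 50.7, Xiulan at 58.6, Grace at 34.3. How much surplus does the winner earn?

Surplus = 7.9.

Bids in descending order: Xiulan 58.6, then Bob 50.7, then Hugo 40.5, then Grace 34.3, then Aditya 32.2, then Alice 12.3.
Xiulan wins with the top bid and pays the second-highest, 50.7.
Surplus = 58.6 − 50.7 = 7.9.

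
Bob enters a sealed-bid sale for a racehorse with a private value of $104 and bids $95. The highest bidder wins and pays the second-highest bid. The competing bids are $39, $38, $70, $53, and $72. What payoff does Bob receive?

Highest competing bid: $72.
Bob's bid $95 is the highest overall, so Bob wins and pays the second-highest bid, $72.
Payoff = value − price = $104 − $72 = $32.

Payoff = $32.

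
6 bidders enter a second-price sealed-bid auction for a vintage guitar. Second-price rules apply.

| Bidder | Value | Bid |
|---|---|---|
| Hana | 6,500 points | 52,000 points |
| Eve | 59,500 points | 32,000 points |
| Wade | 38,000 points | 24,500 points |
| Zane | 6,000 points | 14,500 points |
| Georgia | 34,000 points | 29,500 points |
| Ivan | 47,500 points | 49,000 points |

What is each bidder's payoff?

Payoffs: Hana -42,500 points, Eve 0 points, Wade 0 points, Zane 0 points, Georgia 0 points, Ivan 0 points.

Ordered from highest: Hana 52,000 points; Ivan 49,000 points; Eve 32,000 points; Georgia 29,500 points; Wade 24,500 points; Zane 14,500 points.
Hana has the top bid and wins; the price is the second-highest bid, 49,000 points.
Hana's payoff = 6,500 points − 49,000 points = -42,500 points. All other bidders lose, so their payoff is 0.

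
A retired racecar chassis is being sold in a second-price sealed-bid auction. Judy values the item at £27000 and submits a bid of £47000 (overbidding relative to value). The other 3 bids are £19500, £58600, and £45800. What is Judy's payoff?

Highest competing bid: £58600.
Judy's bid £47000 is not the highest, so Judy loses, pays nothing, and earns zero payoff.

£0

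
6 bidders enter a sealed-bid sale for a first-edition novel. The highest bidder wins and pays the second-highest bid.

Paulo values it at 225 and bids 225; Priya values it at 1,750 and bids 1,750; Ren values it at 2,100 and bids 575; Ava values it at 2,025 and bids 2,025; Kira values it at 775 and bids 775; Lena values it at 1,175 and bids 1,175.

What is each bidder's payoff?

Paulo 0, Priya 0, Ren 0, Ava 275, Kira 0, Lena 0.

Sorted high to low: Ava 2,025; Priya 1,750; Lena 1,175; Kira 775; Ren 575; Paulo 225.
Ava has the top bid and wins; the price is the second-highest bid, 1,750.
Ava's payoff = 2,025 − 1,750 = 275. All other bidders lose, so their payoff is 0.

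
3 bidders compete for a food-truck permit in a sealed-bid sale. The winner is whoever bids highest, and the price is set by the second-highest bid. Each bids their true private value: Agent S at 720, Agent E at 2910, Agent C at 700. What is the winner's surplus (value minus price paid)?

Ranking the bids: Agent E 2910, then Agent S 720, then Agent C 700.
Agent E wins with the top bid and pays the second-highest, 720.
Surplus = 2910 − 720 = 2190.

Surplus = 2190.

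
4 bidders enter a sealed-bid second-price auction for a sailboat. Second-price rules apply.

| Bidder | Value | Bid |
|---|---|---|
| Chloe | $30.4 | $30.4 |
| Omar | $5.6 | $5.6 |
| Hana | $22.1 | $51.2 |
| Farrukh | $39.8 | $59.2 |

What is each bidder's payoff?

Payoffs: Chloe $0.0, Omar $0.0, Hana $0.0, Farrukh -$11.4.

Ranking the bids: Farrukh $59.2, then Hana $51.2, then Chloe $30.4, then Omar $5.6.
Farrukh has the top bid and wins; the price is the second-highest bid, $51.2.
Farrukh's payoff = $39.8 − $51.2 = -$11.4. All other bidders lose, so their payoff is 0.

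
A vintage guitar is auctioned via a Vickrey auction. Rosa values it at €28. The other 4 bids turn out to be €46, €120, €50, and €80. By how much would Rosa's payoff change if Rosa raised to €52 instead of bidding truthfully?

The highest competing bid is €120.
Bidding truthfully at €28: the top bid is €120 (a rival), so Rosa loses. Payoff = €0.
Bidding €52: the top bid is €120 (a rival), so Rosa loses. Payoff = €0.
Change = €0 − €0 = €0.
The bid only affects whether you win, not the price — here both bids land on the same side of the top rival bid, so the deviation is payoff-neutral.

€0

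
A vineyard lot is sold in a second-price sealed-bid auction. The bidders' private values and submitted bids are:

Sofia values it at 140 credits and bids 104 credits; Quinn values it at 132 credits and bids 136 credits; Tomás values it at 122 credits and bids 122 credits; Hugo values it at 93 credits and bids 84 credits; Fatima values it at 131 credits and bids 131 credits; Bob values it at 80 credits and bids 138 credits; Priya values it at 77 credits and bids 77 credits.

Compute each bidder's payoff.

Sorted high to low: Bob 138 credits, then Quinn 136 credits, then Fatima 131 credits, then Tomás 122 credits, then Sofia 104 credits, then Hugo 84 credits, then Priya 77 credits.
Bob has the top bid and wins; the price is the second-highest bid, 136 credits.
Bob's payoff = 80 credits − 136 credits = -56 credits. All other bidders lose, so their payoff is 0.

Payoffs: Sofia 0 credits, Quinn 0 credits, Tomás 0 credits, Hugo 0 credits, Fatima 0 credits, Bob -56 credits, Priya 0 credits.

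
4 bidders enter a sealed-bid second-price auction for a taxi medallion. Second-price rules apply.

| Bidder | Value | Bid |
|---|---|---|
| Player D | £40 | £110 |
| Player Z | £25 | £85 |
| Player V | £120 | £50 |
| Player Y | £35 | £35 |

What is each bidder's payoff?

Payoffs: Player D -£45, Player Z £0, Player V £0, Player Y £0.

Sorted high to low: Player D £110, then Player Z £85, then Player V £50, then Player Y £35.
Player D has the top bid and wins; the price is the second-highest bid, £85.
Player D's payoff = £40 − £85 = -£45. All other bidders lose, so their payoff is 0.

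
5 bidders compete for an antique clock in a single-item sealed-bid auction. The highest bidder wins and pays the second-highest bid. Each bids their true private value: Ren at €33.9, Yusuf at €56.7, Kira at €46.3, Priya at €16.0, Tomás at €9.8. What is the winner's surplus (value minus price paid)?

Surplus = €10.4.

Ordered from highest: Yusuf €56.7, then Kira €46.3, then Ren €33.9, then Priya €16.0, then Tomás €9.8.
Yusuf wins with the top bid and pays the second-highest, €46.3.
Surplus = €56.7 − €46.3 = €10.4.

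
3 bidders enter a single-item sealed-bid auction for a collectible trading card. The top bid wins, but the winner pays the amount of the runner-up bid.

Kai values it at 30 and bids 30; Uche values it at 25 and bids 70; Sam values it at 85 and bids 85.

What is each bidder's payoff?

Bids in descending order: Sam 85 > Uche 70 > Kai 30.
Sam has the top bid and wins; the price is the second-highest bid, 70.
Sam's payoff = 85 − 70 = 15. All other bidders lose, so their payoff is 0.

Payoffs: Kai 0, Uche 0, Sam 15.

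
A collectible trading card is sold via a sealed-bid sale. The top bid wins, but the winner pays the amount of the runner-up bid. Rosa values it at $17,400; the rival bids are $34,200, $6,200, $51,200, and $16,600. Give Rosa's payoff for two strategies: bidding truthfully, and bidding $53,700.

Truthful: $0; alternative: -$33,800.

The highest competing bid is $51,200.
Bidding truthfully at $17,400: the top bid is $51,200 (a rival), so Rosa loses. Payoff = $0.
Bidding $53,700: Rosa has the top bid, wins, and pays the second-highest bid $51,200. Payoff = $17,400 − $51,200 = -$33,800.
Deviating from a truthful bid can only lose payoff in a second-price auction — never gain.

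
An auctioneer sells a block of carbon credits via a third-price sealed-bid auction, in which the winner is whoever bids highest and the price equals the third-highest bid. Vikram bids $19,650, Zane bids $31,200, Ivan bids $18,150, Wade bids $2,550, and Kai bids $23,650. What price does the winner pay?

Sorted high to low: Zane $31,200 > Kai $23,650 > Vikram $19,650 > Ivan $18,150 > Wade $2,550.
Zane is the highest bidder, so Zane wins.
Under the third-price rule, the price is the third-highest bid: $19,650.

Price paid: $19,650.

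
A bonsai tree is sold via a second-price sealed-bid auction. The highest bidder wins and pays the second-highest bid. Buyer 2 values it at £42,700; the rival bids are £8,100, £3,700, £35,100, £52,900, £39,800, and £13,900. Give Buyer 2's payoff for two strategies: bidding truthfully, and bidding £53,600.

(a) £0  (b) -£10,200

The highest competing bid is £52,900.
Bidding truthfully at £42,700: the top bid is £52,900 (a rival), so Buyer 2 loses. Payoff = £0.
Bidding £53,600: Buyer 2 has the top bid, wins, and pays the second-highest bid £52,900. Payoff = £42,700 − £52,900 = -£10,200.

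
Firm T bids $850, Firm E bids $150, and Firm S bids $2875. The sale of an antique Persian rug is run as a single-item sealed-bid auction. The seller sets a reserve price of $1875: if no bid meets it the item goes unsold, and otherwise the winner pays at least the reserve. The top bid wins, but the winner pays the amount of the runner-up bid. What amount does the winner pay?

Price paid: $1875.

Ordered from highest: Firm S $2875 > Firm T $850 > Firm E $150.
Firm S has the highest bid, so Firm S wins.
The second-highest bid is $850, but the reserve $1875 is higher, so the price is the reserve.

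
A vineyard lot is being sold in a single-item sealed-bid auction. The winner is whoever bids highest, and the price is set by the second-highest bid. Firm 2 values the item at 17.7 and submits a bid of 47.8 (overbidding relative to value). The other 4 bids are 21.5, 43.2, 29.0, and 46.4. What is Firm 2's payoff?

Highest competing bid: 46.4.
Firm 2's bid 47.8 is the highest overall, so Firm 2 wins and pays the second-highest bid, 46.4.
Payoff = value − price = 17.7 − 46.4 = -28.7.

-28.7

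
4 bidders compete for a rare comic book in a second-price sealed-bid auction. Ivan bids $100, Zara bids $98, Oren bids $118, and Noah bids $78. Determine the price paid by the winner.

Sorted high to low: Oren $118, then Ivan $100, then Zara $98, then Noah $78.
Oren has the highest bid, so Oren wins.
The second-highest bid is $100, so that is what Oren pays.

$100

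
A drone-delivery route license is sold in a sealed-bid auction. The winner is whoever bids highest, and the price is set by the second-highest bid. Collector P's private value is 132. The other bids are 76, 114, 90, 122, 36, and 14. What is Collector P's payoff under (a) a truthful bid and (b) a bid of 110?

The highest competing bid is 122.
Bidding truthfully at 132: Collector P has the top bid, wins, and pays the second-highest bid 122. Payoff = 132 − 122 = 10.
Bidding 110: the top bid is 122 (a rival), so Collector P loses. Payoff = 0.

(a) 10  (b) 0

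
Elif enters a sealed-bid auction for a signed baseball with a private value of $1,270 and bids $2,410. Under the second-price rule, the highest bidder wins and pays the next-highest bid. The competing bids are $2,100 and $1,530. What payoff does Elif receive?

Elif's payoff: -$830.

Highest competing bid: $2,100.
Elif's bid $2,410 is the highest overall, so Elif wins and pays the second-highest bid, $2,100.
Payoff = value − price = $1,270 − $2,100 = -$830.
Overbidding won the item at a price above value — truthful bidding would have avoided this loss.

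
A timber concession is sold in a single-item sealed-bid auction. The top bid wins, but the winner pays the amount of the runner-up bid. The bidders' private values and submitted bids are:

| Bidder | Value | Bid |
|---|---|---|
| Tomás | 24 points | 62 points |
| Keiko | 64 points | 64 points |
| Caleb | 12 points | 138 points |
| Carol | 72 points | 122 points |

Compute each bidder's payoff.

Tomás 0 points, Keiko 0 points, Caleb -110 points, Carol 0 points.

Ranking the bids: Caleb 138 points > Carol 122 points > Keiko 64 points > Tomás 62 points.
Caleb has the top bid and wins; the price is the second-highest bid, 122 points.
Caleb's payoff = 12 points − 122 points = -110 points. All other bidders lose, so their payoff is 0.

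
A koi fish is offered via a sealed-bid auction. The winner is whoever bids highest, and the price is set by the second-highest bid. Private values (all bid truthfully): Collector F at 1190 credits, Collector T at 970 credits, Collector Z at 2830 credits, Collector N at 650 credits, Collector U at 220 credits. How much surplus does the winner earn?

1640 credits

Ordered from highest: Collector Z 2830 credits, then Collector F 1190 credits, then Collector T 970 credits, then Collector N 650 credits, then Collector U 220 credits.
Collector Z wins with the top bid and pays the second-highest, 1190 credits.
Surplus = 2830 credits − 1190 credits = 1640 credits.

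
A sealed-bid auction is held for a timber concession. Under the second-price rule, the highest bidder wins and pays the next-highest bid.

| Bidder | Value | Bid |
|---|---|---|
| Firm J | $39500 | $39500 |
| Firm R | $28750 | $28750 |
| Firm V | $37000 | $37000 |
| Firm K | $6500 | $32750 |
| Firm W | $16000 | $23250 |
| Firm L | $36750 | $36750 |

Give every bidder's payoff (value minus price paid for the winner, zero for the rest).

Ranking the bids: Firm J $39500 > Firm V $37000 > Firm L $36750 > Firm K $32750 > Firm R $28750 > Firm W $23250.
Firm J has the top bid and wins; the price is the second-highest bid, $37000.
Firm J's payoff = $39500 − $37000 = $2500. All other bidders lose, so their payoff is 0.

Firm J $2500, Firm R $0, Firm V $0, Firm K $0, Firm W $0, Firm L $0.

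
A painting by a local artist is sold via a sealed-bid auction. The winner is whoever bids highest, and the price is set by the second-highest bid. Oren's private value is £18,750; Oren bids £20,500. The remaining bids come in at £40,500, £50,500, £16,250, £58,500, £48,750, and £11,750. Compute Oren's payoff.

Highest competing bid: £58,500.
Oren's bid £20,500 is not the highest, so Oren loses, pays nothing, and earns zero payoff.

Oren's payoff: £0.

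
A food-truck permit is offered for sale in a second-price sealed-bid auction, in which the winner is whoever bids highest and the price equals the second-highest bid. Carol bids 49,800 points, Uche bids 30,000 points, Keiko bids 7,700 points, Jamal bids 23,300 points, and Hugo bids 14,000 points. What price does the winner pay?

Bids in descending order: Carol 49,800 points > Uche 30,000 points > Jamal 23,300 points > Hugo 14,000 points > Keiko 7,700 points.
Carol is the highest bidder, so Carol wins.
Under the second-price rule, the price is the second-highest bid: 30,000 points.

The winner pays 30,000 points.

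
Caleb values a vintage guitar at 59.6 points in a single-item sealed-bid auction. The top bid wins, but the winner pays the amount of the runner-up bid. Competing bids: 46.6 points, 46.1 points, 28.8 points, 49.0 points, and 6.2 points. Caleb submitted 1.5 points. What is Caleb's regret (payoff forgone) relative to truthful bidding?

The highest competing bid is 49.0 points.
Bidding truthfully at 59.6 points: Caleb has the top bid, wins, and pays the second-highest bid 49.0 points. Payoff = 59.6 points − 49.0 points = 10.6 points.
Bidding 1.5 points: the top bid is 49.0 points (a rival), so Caleb loses. Payoff = 0.0 points.
Regret = truthful payoff − actual payoff = 10.6 points − 0.0 points = 10.6 points.
Deviating from a truthful bid can only lose payoff in a second-price auction — never gain.

Payoff forgone: 10.6 points.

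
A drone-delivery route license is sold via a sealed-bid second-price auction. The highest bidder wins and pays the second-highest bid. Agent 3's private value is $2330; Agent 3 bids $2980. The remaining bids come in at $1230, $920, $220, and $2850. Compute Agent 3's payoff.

Payoff = -$520.

Highest competing bid: $2850.
Agent 3's bid $2980 is the highest overall, so Agent 3 wins and pays the second-highest bid, $2850.
Payoff = value − price = $2330 − $2850 = -$520.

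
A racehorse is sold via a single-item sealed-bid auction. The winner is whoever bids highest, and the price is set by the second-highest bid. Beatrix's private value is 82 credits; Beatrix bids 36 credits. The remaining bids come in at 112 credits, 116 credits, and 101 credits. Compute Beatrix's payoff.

Highest competing bid: 116 credits.
Beatrix's bid 36 credits is not the highest, so Beatrix loses, pays nothing, and earns zero payoff.

0 credits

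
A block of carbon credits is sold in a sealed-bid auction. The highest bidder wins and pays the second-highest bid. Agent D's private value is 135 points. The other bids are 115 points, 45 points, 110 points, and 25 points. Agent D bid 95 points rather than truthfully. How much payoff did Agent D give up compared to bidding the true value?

20 points

The highest competing bid is 115 points.
Bidding truthfully at 135 points: Agent D has the top bid, wins, and pays the second-highest bid 115 points. Payoff = 135 points − 115 points = 20 points.
Bidding 95 points: the top bid is 115 points (a rival), so Agent D loses. Payoff = 0 points.
Regret = truthful payoff − actual payoff = 20 points − 0 points = 20 points.
This is the dominant-strategy logic: truthful bidding weakly beats any alternative.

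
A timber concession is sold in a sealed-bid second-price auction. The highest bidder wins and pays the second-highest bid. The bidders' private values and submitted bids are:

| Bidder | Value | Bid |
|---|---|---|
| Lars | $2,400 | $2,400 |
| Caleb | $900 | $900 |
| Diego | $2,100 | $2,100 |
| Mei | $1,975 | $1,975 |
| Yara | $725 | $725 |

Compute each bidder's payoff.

Ordered from highest: Lars $2,400 > Diego $2,100 > Mei $1,975 > Caleb $900 > Yara $725.
Lars has the top bid and wins; the price is the second-highest bid, $2,100.
Lars's payoff = $2,400 − $2,100 = $300. All other bidders lose, so their payoff is 0.

Lars $300, Caleb $0, Diego $0, Mei $0, Yara $0.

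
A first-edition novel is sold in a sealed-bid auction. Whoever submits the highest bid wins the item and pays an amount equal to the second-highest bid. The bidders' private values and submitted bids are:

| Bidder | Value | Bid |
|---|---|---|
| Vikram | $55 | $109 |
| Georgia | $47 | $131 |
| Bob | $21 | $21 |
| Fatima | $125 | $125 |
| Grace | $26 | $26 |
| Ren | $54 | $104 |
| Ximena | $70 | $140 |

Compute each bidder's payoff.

Bids in descending order: Ximena $140 > Georgia $131 > Fatima $125 > Vikram $109 > Ren $104 > Grace $26 > Bob $21.
Ximena has the top bid and wins; the price is the second-highest bid, $131.
Ximena's payoff = $70 − $131 = -$61. All other bidders lose, so their payoff is 0.

Vikram $0, Georgia $0, Bob $0, Fatima $0, Grace $0, Ren $0, Ximena -$61.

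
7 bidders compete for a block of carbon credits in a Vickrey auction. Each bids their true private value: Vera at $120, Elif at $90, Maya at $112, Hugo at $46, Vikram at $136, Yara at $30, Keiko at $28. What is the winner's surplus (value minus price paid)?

Ranking the bids: Vikram $136, then Vera $120, then Maya $112, then Elif $90, then Hugo $46, then Yara $30, then Keiko $28.
Vikram wins with the top bid and pays the second-highest, $120.
Surplus = $136 − $120 = $16.

$16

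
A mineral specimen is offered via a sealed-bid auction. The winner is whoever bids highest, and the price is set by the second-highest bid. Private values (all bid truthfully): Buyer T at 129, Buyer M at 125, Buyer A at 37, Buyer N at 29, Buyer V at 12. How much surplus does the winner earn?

Sorted high to low: Buyer T 129, then Buyer M 125, then Buyer A 37, then Buyer N 29, then Buyer V 12.
Buyer T wins with the top bid and pays the second-highest, 125.
Surplus = 129 − 125 = 4.

Winner's surplus: 4.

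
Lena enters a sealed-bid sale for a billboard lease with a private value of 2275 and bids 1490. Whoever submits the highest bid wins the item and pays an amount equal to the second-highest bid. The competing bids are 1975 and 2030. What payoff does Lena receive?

Highest competing bid: 2030.
Lena's bid 1490 is not the highest, so Lena loses, pays nothing, and earns zero payoff.

Payoff = 0.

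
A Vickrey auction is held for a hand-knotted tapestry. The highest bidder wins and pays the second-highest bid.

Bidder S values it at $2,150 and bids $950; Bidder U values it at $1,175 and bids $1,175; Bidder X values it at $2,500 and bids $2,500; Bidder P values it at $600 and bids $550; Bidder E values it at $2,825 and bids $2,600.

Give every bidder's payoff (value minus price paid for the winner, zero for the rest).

Payoffs: Bidder S $0, Bidder U $0, Bidder X $0, Bidder P $0, Bidder E $325.

Ranking the bids: Bidder E $2,600 > Bidder X $2,500 > Bidder U $1,175 > Bidder S $950 > Bidder P $550.
Bidder E has the top bid and wins; the price is the second-highest bid, $2,500.
Bidder E's payoff = $2,825 − $2,500 = $325. All other bidders lose, so their payoff is 0.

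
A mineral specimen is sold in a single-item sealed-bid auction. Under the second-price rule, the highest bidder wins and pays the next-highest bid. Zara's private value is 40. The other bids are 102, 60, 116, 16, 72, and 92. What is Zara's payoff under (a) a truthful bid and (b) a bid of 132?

The highest competing bid is 116.
Bidding truthfully at 40: the top bid is 116 (a rival), so Zara loses. Payoff = 0.
Bidding 132: Zara has the top bid, wins, and pays the second-highest bid 116. Payoff = 40 − 116 = -76.
This is the dominant-strategy logic: truthful bidding weakly beats any alternative.

Truthful: 0; alternative: -76.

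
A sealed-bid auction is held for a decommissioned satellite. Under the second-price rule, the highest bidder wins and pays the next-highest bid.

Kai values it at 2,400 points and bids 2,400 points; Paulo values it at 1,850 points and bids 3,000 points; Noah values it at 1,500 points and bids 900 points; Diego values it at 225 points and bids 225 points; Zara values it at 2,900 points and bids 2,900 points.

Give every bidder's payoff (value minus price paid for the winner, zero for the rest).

Ranking the bids: Paulo 3,000 points; Zara 2,900 points; Kai 2,400 points; Noah 900 points; Diego 225 points.
Paulo has the top bid and wins; the price is the second-highest bid, 2,900 points.
Paulo's payoff = 1,850 points − 2,900 points = -1,050 points. All other bidders lose, so their payoff is 0.

Kai 0 points, Paulo -1,050 points, Noah 0 points, Diego 0 points, Zara 0 points.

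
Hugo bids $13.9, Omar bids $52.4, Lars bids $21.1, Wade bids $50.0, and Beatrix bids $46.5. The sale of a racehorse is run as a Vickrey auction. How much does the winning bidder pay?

The winner pays $50.0.

Bids in descending order: Omar $52.4; Wade $50.0; Beatrix $46.5; Lars $21.1; Hugo $13.9.
Omar has the highest bid, so Omar wins.
The second-highest bid is $50.0, so that is what Omar pays.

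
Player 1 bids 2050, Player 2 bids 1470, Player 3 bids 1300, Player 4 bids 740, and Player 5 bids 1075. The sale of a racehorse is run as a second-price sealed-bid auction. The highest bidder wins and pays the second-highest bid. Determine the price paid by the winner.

Sorted high to low: Player 1 2050; Player 2 1470; Player 3 1300; Player 5 1075; Player 4 740.
Player 1 has the highest bid, so Player 1 wins.
The second-highest bid is 1470, so that is what Player 1 pays.

1470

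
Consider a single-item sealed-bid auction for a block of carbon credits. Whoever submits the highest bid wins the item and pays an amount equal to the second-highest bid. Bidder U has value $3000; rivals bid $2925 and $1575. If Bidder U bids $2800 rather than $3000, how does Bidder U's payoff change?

The highest competing bid is $2925.
Bidding truthfully at $3000: Bidder U has the top bid, wins, and pays the second-highest bid $2925. Payoff = $3000 − $2925 = $75.
Bidding $2800: the top bid is $2925 (a rival), so Bidder U loses. Payoff = $0.
Change = $0 − $75 = -$75.
Deviating from a truthful bid can only lose payoff in a second-price auction — never gain.

Payoff change: -$75.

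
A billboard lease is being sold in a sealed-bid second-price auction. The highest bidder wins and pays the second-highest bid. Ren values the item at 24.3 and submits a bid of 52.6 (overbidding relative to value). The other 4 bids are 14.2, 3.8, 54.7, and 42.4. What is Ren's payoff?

Ren's payoff: 0.0.

Highest competing bid: 54.7.
Ren's bid 52.6 is not the highest, so Ren loses, pays nothing, and earns zero payoff.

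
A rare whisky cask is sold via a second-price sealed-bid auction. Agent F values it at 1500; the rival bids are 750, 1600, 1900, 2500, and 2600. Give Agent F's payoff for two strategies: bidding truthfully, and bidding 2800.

(a) 0  (b) -1100

The highest competing bid is 2600.
Bidding truthfully at 1500: the top bid is 2600 (a rival), so Agent F loses. Payoff = 0.
Bidding 2800: Agent F has the top bid, wins, and pays the second-highest bid 2600. Payoff = 1500 − 2600 = -1100.
Deviating from a truthful bid can only lose payoff in a second-price auction — never gain.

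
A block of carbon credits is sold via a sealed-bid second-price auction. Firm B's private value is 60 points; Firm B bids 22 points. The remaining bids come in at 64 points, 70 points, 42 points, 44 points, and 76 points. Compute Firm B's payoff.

Highest competing bid: 76 points.
Firm B's bid 22 points is not the highest, so Firm B loses, pays nothing, and earns zero payoff.

Payoff = 0 points.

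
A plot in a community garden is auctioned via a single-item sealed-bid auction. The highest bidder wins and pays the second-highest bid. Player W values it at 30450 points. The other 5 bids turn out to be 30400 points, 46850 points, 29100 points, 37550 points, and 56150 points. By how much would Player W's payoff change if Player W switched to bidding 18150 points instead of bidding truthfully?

The highest competing bid is 56150 points.
Bidding truthfully at 30450 points: the top bid is 56150 points (a rival), so Player W loses. Payoff = 0 points.
Bidding 18150 points: the top bid is 56150 points (a rival), so Player W loses. Payoff = 0 points.
Change = 0 points − 0 points = 0 points.
The bid only affects whether you win, not the price — here both bids land on the same side of the top rival bid, so the deviation is payoff-neutral.

Payoff change: 0 points.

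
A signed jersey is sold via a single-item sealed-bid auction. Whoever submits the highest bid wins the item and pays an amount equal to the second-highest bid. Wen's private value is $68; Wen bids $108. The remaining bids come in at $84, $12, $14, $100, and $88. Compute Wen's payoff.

Payoff = -$32.

Highest competing bid: $100.
Wen's bid $108 is the highest overall, so Wen wins and pays the second-highest bid, $100.
Payoff = value − price = $68 − $100 = -$32.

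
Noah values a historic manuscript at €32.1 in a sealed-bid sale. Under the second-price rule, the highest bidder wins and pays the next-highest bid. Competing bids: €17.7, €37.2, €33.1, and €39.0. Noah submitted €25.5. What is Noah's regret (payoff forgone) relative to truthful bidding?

€0.0

The highest competing bid is €39.0.
Bidding truthfully at €32.1: the top bid is €39.0 (a rival), so Noah loses. Payoff = €0.0.
Bidding €25.5: the top bid is €39.0 (a rival), so Noah loses. Payoff = €0.0.
Regret = truthful payoff − actual payoff = €0.0 − €0.0 = €0.0.
The bid only affects whether you win, not the price — here both bids land on the same side of the top rival bid, so the deviation is payoff-neutral.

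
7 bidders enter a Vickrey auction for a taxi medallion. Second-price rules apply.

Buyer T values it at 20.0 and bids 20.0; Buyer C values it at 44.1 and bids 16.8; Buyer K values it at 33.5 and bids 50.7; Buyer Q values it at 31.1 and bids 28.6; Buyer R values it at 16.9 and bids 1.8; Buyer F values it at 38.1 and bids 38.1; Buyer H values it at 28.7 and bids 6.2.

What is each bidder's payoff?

Bids in descending order: Buyer K 50.7 > Buyer F 38.1 > Buyer Q 28.6 > Buyer T 20.0 > Buyer C 16.8 > Buyer H 6.2 > Buyer R 1.8.
Buyer K has the top bid and wins; the price is the second-highest bid, 38.1.
Buyer K's payoff = 33.5 − 38.1 = -4.6. All other bidders lose, so their payoff is 0.

Buyer T 0.0, Buyer C 0.0, Buyer K -4.6, Buyer Q 0.0, Buyer R 0.0, Buyer F 0.0, Buyer H 0.0.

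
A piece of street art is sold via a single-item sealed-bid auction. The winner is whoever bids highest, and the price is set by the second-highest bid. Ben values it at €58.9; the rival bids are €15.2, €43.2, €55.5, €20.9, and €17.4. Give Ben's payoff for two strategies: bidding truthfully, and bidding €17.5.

The highest competing bid is €55.5.
Bidding truthfully at €58.9: Ben has the top bid, wins, and pays the second-highest bid €55.5. Payoff = €58.9 − €55.5 = €3.4.
Bidding €17.5: the top bid is €55.5 (a rival), so Ben loses. Payoff = €0.0.
This is the dominant-strategy logic: truthful bidding weakly beats any alternative.

Truthful: €3.4; alternative: €0.0.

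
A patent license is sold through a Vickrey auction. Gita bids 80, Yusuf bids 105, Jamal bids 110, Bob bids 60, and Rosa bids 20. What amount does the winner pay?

Ranking the bids: Jamal 110, then Yusuf 105, then Gita 80, then Bob 60, then Rosa 20.
Jamal has the highest bid, so Jamal wins.
The second-highest bid is 105, so that is what Jamal pays.

Price paid: 105.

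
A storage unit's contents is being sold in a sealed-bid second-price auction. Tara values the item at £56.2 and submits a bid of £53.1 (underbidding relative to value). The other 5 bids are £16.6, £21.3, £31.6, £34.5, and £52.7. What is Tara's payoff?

£3.5

Highest competing bid: £52.7.
Tara's bid £53.1 is the highest overall, so Tara wins and pays the second-highest bid, £52.7.
Payoff = value − price = £56.2 − £52.7 = £3.5.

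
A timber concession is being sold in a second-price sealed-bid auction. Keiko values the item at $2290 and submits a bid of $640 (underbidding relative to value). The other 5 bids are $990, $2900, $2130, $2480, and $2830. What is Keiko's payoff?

Payoff = $0.

Highest competing bid: $2900.
Keiko's bid $640 is not the highest, so Keiko loses, pays nothing, and earns zero payoff.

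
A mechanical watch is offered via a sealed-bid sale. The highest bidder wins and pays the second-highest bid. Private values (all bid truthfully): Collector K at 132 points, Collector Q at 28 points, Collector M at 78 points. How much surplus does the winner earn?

Ranking the bids: Collector K 132 points, then Collector M 78 points, then Collector Q 28 points.
Collector K wins with the top bid and pays the second-highest, 78 points.
Surplus = 132 points − 78 points = 54 points.

Surplus = 54 points.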